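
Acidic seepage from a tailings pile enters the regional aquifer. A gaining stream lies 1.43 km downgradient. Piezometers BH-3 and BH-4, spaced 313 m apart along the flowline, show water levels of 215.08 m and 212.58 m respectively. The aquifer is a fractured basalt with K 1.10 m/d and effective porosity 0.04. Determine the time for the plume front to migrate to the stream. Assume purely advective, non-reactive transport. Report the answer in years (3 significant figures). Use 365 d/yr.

17.8 years

Hydraulic gradient i = (215.08 − 212.58) / 313 = 2.50 / 313 = 0.007987
Specific discharge q = 1.10 × 0.007987 = 0.008786 m/d
Average linear velocity = 0.008786 / 0.04 = 0.2196 m/d
L = 1.43 km = 1430 m
t = L / v = 1430 / 0.2196 = 6510 d
   = 6510 / 365 = 17.8 yr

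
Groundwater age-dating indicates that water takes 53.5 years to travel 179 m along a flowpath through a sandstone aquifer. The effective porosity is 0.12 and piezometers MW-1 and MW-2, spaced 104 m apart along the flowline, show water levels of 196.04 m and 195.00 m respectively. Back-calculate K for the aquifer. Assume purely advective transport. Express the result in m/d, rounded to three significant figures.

0.110 m/d

Hydraulic gradient i = (196.04 − 195.00) / 104 = 1.04 / 104 = 0.01000
t = 53.5 years = 19530 d
v = L / t = 179 / 19530 = 0.009167 m/d
K = v · n / i = 0.009167 × 0.12 / 0.01000 = 0.110 m/d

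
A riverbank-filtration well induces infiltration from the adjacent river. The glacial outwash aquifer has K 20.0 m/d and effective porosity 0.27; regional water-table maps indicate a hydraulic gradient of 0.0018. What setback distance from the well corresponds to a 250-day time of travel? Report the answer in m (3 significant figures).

33.3 m

Darcy flux q = K·i = 20.0 × 0.0018 = 0.03600 m/d
v = Ki/n = 20.0·0.0018/0.27 = 0.1333 m/d
L = v × T = 0.1333 × 250 = 33.33 m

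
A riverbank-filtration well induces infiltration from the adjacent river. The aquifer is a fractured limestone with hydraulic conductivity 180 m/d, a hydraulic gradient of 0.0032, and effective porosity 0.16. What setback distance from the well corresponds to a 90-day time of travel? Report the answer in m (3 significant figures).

q = Ki = 180 × 0.0032 = 0.5760 m/d
Average linear velocity = 0.5760 / 0.16 = 3.600 m/d
L = v × T = 3.600 × 90 = 324.0 m

324 m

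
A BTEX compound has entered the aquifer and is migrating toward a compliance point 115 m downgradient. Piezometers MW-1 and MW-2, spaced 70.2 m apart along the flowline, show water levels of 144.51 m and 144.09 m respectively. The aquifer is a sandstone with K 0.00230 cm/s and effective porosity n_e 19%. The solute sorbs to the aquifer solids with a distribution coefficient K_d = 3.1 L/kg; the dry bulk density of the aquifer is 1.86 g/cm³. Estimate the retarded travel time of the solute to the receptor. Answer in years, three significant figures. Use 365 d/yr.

158 years

Hydraulic gradient i = (144.51 − 144.09) / 70.2 = 0.42 / 70.2 = 0.005983
K = 0.00230 cm/s × 864 = 1.987 m/d
q = Ki = 1.987 × 0.005983 = 0.01189 m/d
v = Ki/n = 1.987·0.005983/0.19 = 0.06257 m/d
Retardation R = 1 + ρ_b·K_d/n = 1 + 1.86×3.1/0.19 = 31.35
Contaminant velocity v_c = v/R = 0.06257/31.35 = 0.001996 m/d
t = L/v_c = 115/0.001996 = 57610 d
   = 57610/365 = 158 yr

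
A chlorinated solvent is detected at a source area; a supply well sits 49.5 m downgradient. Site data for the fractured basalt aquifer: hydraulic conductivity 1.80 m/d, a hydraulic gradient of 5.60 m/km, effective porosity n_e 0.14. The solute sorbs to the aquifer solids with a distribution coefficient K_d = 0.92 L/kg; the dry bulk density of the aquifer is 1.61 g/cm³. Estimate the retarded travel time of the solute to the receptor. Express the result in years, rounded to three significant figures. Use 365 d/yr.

21.8 years

Darcy flux q = K·i = 1.80 × 0.0056 = 0.01008 m/d
v = Ki/n = 1.80·0.0056/0.14 = 0.07200 m/d
Retardation R = 1 + ρ_b·K_d/n = 1 + 1.61×0.92/0.14 = 11.58
Contaminant velocity v_c = v/R = 0.07200/11.58 = 0.006218 m/d
t = L/v_c = 49.5/0.006218 = 7961 d
   = 7961/365 = 21.8 yr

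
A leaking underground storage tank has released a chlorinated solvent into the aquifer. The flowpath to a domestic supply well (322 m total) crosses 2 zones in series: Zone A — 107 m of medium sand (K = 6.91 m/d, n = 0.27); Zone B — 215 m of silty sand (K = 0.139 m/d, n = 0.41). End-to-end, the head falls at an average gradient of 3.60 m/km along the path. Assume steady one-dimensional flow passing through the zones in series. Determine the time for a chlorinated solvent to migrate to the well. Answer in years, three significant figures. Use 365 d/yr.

For zones in series the flux q is common to all zones; the equivalent conductivity is the harmonic (thickness-weighted) mean, K_eq = L_total / Σ(L_j/K_j).
Σ(L/K) = 107/6.91 + 215/0.139 = 15.48 + 1547 = 1562 d
K_eq = L_total / Σ(L/K) = 322 / 1562 = 0.2061 m/d
q = K_eq · i = 0.2061 × 0.0036 = 7.420e-4 m/d (same in every zone)
Zone A: v = q/n = 7.420e-4/0.27 = 0.002748 m/d → t_A = 107/0.002748 = 38930 d
Zone B: v = q/n = 7.420e-4/0.41 = 0.001810 m/d → t_B = 215/0.001810 = 118800 d
Total t = 38930 + 118800 = 157700 d
   = 157700 / 365 = 432 yr

432 years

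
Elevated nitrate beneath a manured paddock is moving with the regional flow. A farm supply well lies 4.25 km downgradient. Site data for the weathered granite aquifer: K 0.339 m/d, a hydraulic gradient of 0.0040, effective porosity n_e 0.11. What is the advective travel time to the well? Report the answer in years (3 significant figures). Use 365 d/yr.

945 years

q = Ki = 0.339 × 0.0040 = 0.001356 m/d
Seepage velocity v = q / n = 0.001356 / 0.11 = 0.01233 m/d
L = 4.25 km = 4250 m
t = L / v = 4250 / 0.01233 = 344800 d
   = 344800 / 365 = 945 yr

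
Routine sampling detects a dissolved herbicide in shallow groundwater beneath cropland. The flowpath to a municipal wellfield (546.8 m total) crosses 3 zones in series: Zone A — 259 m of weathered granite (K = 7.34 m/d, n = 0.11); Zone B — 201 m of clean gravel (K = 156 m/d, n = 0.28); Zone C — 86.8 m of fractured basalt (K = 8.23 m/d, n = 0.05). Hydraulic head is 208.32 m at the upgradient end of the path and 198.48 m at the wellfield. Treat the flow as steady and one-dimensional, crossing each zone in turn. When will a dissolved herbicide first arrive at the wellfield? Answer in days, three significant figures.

427 days

Total head drop ΔH = 208.32 − 198.48 = 9.84 m
Continuity: the same q passes through each zone, so ΔH = q·Σ(L_j/K_j) — the zones act as resistances in series.
Σ(L/K) = 259/7.34 + 201/156 + 86.8/8.23 = 35.29 + 1.288 + 10.55 = 47.12 d
q = ΔH / Σ(L/K) = 9.84 / 47.12 = 0.2088 m/d (same in every zone)
Zone A: v = q/n = 0.2088/0.11 = 1.898 m/d → t_A = 259/1.898 = 136.4 d
Zone B: v = q/n = 0.2088/0.28 = 0.7458 m/d → t_B = 201/0.7458 = 269.5 d
Zone C: v = q/n = 0.2088/0.05 = 4.176 m/d → t_C = 86.8/4.176 = 20.78 d
Total t = 136.4 + 269.5 + 20.78 = 426.7 d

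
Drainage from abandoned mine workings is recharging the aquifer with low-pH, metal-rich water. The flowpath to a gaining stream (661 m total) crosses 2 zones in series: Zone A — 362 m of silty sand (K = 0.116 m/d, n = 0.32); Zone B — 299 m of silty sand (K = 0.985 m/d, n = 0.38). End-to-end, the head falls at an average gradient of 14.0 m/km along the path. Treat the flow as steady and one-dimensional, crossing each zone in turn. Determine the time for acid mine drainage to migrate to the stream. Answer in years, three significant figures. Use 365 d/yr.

For zones in series the flux q is common to all zones; the equivalent conductivity is the harmonic (thickness-weighted) mean, K_eq = L_total / Σ(L_j/K_j).
Σ(L/K) = 362/0.116 + 299/0.985 = 3121 + 303.6 = 3424 d
K_eq = L_total / Σ(L/K) = 661 / 3424 = 0.1930 m/d
q = K_eq · i = 0.1930 × 0.014 = 0.002702 m/d (same in every zone)
Zone A: v = q/n = 0.002702/0.32 = 0.008445 m/d → t_A = 362/0.008445 = 42860 d
Zone B: v = q/n = 0.002702/0.38 = 0.007112 m/d → t_B = 299/0.007112 = 42040 d
Total t = 42860 + 42040 = 84910 d
   = 84910 / 365 = 233 yr

233 years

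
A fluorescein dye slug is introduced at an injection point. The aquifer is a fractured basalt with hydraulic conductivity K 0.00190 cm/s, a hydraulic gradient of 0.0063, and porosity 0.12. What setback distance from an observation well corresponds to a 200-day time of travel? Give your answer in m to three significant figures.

K = 0.00190 cm/s × 864 = 1.642 m/d
q = Ki = 1.642 × 0.0063 = 0.01034 m/d
v_s = q/n_e = 0.01034/0.12 = 0.08618 m/d
L = v × T = 0.08618 × 200 = 17.24 m

17.2 m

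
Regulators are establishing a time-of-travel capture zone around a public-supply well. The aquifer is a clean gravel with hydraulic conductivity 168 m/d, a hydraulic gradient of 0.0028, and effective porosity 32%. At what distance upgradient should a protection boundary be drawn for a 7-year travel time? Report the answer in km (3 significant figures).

Specific discharge q = 168 × 0.0028 = 0.4704 m/d
Seepage velocity v = q / n = 0.4704 / 0.32 = 1.470 m/d
T = 7 yr × 365 = 2555 d
L = v × T = 1.470 × 2555 = 3756 m
   = 3.76 km

3.76 km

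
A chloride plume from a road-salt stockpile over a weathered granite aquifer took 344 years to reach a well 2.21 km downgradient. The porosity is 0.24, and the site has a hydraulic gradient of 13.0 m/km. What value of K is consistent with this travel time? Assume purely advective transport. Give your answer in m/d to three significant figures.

t = 344 years = 125600 d
L = 2.21 km = 2210 m
v = L / t = 2210 / 125600 = 0.01760 m/d
K = v · n / i = 0.01760 × 0.24 / 0.013 = 0.325 m/d

0.325 m/d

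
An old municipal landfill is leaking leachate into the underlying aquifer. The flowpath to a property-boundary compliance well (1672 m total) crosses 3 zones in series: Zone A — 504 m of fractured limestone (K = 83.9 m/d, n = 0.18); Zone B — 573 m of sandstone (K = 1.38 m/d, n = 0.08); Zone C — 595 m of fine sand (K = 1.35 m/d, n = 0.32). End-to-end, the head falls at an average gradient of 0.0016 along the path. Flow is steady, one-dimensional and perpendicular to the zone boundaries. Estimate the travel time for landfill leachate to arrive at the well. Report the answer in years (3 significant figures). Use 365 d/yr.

289 years

For zones in series the flux q is common to all zones; the equivalent conductivity is the harmonic (thickness-weighted) mean, K_eq = L_total / Σ(L_j/K_j).
Σ(L/K) = 504/83.9 + 573/1.38 + 595/1.35 = 6.007 + 415.2 + 440.7 = 862.0 d
K_eq = L_total / Σ(L/K) = 1672 / 862.0 = 1.940 m/d
q = K_eq · i = 1.940 × 0.0016 = 0.003104 m/d (same in every zone)
Zone A: v = q/n = 0.003104/0.18 = 0.01724 m/d → t_A = 504/0.01724 = 29230 d
Zone B: v = q/n = 0.003104/0.08 = 0.03880 m/d → t_B = 573/0.03880 = 14770 d
Zone C: v = q/n = 0.003104/0.32 = 0.009699 m/d → t_C = 595/0.009699 = 61350 d
Total t = 29230 + 14770 + 61350 = 105300 d
   = 105300 / 365 = 289 yr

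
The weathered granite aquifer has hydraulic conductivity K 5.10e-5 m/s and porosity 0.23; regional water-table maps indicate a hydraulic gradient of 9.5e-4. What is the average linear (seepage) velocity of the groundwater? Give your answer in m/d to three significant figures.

K = 5.10e-5 m/s × 86400 s/d = 4.406 m/d
Darcy flux q = K·i = 4.406 × 9.5e-4 = 0.004186 m/d
Seepage velocity v = q / n = 0.004186 / 0.23 = 0.01820 m/d

0.0182 m/d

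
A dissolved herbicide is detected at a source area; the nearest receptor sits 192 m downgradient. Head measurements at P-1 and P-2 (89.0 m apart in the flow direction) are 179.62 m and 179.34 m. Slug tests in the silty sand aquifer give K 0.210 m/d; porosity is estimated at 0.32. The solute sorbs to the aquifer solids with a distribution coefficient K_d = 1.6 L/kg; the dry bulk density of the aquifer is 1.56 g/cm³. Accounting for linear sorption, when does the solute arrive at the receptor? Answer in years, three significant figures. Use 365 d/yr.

2240 years

Hydraulic gradient i = (179.62 − 179.34) / 89.0 = 0.28 / 89.0 = 0.003146
Specific discharge q = 0.210 × 0.003146 = 6.607e-4 m/d
Seepage velocity v = q / n = 6.607e-4 / 0.32 = 0.002065 m/d
Retardation R = 1 + ρ_b·K_d/n = 1 + 1.56×1.6/0.32 = 8.800
Contaminant velocity v_c = v/R = 0.002065/8.800 = 2.346e-4 m/d
t = L/v_c = 192/2.346e-4 = 818400 d
   = 818400/365 = 2240 yr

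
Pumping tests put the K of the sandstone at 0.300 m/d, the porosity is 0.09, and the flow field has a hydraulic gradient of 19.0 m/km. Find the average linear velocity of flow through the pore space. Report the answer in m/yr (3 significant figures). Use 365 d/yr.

Specific discharge q = 0.300 × 0.019 = 0.005700 m/d
v_s = q/n_e = 0.005700/0.09 = 0.06333 m/d
   = 0.06333 × 365 = 23.1 m/yr

23.1 m/yr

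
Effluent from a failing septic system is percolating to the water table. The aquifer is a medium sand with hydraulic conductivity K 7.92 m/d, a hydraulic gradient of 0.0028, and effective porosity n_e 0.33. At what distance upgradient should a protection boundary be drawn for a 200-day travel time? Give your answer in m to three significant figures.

Darcy flux q = K·i = 7.92 × 0.0028 = 0.02218 m/d
Seepage velocity v = q / n = 0.02218 / 0.33 = 0.06720 m/d
L = v × T = 0.06720 × 200 = 13.44 m

13.4 m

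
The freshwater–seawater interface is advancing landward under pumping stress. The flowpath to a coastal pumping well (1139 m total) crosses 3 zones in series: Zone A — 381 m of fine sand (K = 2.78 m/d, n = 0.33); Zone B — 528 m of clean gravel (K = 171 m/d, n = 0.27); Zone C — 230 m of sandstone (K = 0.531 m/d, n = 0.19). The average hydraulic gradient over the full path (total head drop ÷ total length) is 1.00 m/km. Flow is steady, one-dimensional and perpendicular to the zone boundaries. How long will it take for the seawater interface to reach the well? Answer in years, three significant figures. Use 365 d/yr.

Steady 1-D flow in series ⇒ the Darcy flux q is identical in every zone and the zone head losses add (resistances L/K in series).
Σ(L/K) = 381/2.78 + 528/171 + 230/0.531 = 137.1 + 3.088 + 433.1 = 573.3 d
K_eq = L_total / Σ(L/K) = 1139 / 573.3 = 1.987 m/d
q = K_eq · i = 1.987 × 0.0010 = 0.001987 m/d (same in every zone)
Zone A: v = q/n = 0.001987/0.33 = 0.006021 m/d → t_A = 381/0.006021 = 63280 d
Zone B: v = q/n = 0.001987/0.27 = 0.007359 m/d → t_B = 528/0.007359 = 71750 d
Zone C: v = q/n = 0.001987/0.19 = 0.01046 m/d → t_C = 230/0.01046 = 22000 d
Total t = 63280 + 71750 + 22000 = 157000 d
   = 157000 / 365 = 430 yr

430 years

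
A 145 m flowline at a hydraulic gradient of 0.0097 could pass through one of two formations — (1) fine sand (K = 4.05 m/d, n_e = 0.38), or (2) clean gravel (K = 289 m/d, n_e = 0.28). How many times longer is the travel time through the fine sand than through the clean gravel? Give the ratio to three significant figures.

96.8

Unit 1 (fine sand): v = 4.05×0.0097/0.38 = 0.1034 m/d, t = 145/0.1034 = 1403 d
Unit 2 (clean gravel): v = 289×0.0097/0.28 = 10.01 m/d, t = 145/10.01 = 14.48 d
t(fine sand) / t(clean gravel) = 1403/14.48 = 96.8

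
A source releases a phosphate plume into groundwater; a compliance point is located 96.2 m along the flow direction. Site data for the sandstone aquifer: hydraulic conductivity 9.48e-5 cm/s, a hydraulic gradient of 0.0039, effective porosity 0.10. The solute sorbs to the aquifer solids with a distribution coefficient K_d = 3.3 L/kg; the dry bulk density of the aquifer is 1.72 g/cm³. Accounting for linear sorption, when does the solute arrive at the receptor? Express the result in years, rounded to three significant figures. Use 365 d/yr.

K = 9.48e-5 cm/s × 864 = 0.08191 m/d
q = Ki = 0.08191 × 0.0039 = 3.194e-4 m/d
v_s = q/n_e = 3.194e-4/0.10 = 0.003194 m/d
Retardation R = 1 + ρ_b·K_d/n = 1 + 1.72×3.3/0.10 = 57.76
Contaminant velocity v_c = v/R = 0.003194/57.76 = 5.530e-5 m/d
t = L/v_c = 96.2/5.530e-5 = 1.739e6 d
   = 1.739e6/365 = 4770 yr

4770 years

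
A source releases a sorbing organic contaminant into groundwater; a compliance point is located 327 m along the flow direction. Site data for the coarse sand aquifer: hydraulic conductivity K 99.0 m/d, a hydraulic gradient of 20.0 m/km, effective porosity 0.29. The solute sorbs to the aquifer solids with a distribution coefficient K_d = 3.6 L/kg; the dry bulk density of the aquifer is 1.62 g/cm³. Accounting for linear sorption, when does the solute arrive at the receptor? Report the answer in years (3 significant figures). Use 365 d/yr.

Specific discharge q = 99.0 × 0.020 = 1.980 m/d
v = Ki/n = 99.0·0.020/0.29 = 6.828 m/d
Retardation R = 1 + ρ_b·K_d/n = 1 + 1.62×3.6/0.29 = 21.11
Contaminant velocity v_c = v/R = 6.828/21.11 = 0.3234 m/d
t = L/v_c = 327/0.3234 = 1011 d
   = 1011/365 = 2.77 yr

2.77 years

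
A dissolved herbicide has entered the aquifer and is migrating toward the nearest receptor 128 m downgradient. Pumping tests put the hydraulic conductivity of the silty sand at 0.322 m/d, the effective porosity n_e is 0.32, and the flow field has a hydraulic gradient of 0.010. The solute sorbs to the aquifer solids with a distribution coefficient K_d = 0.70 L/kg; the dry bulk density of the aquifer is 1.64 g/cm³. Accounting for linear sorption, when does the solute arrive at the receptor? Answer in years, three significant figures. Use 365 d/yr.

q = Ki = 0.322 × 0.010 = 0.003220 m/d
v_s = q/n_e = 0.003220/0.32 = 0.01006 m/d
Retardation R = 1 + ρ_b·K_d/n = 1 + 1.64×0.70/0.32 = 4.587
Contaminant velocity v_c = v/R = 0.01006/4.587 = 0.002193 m/d
t = L/v_c = 128/0.002193 = 58360 d
   = 58360/365 = 160 yr

160 years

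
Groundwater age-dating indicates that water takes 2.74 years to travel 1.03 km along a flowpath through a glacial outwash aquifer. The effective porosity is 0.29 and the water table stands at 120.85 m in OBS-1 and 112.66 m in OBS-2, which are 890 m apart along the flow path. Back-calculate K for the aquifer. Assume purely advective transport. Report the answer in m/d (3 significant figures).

Hydraulic gradient i = (120.85 − 112.66) / 890 = 8.19 / 890 = 0.009202
t = 2.74 years = 1000 d
L = 1.03 km = 1030 m
v = L / t = 1030 / 1000 = 1.030 m/d
K = v · n / i = 1.030 × 0.29 / 0.009202 = 32.5 m/d

32.5 m/d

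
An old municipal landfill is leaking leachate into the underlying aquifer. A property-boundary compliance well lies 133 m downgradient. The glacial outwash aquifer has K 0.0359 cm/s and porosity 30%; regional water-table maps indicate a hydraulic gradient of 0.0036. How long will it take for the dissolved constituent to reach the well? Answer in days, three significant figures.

357 days

K = 0.0359 cm/s × 864 = 31.02 m/d
Specific discharge q = 31.02 × 0.0036 = 0.1117 m/d
Seepage velocity v = q / n = 0.1117 / 0.30 = 0.3722 m/d
t = L / v = 133 / 0.3722 = 357.3 d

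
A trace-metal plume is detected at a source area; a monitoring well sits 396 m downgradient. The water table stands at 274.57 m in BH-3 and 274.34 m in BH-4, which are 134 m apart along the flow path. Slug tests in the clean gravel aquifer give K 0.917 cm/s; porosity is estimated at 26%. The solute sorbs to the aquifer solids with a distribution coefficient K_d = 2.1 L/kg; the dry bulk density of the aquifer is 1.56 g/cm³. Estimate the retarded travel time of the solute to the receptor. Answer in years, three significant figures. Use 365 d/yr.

Hydraulic gradient i = (274.57 − 274.34) / 134 = 0.23 / 134 = 0.001716
K = 0.917 cm/s × 864 = 792.3 m/d
Specific discharge q = 792.3 × 0.001716 = 1.360 m/d
v_s = q/n_e = 1.360/0.26 = 5.230 m/d
Retardation R = 1 + ρ_b·K_d/n = 1 + 1.56×2.1/0.26 = 13.60
Contaminant velocity v_c = v/R = 5.230/13.60 = 0.3846 m/d
t = L/v_c = 396/0.3846 = 1030 d
   = 1030/365 = 2.82 yr

2.82 years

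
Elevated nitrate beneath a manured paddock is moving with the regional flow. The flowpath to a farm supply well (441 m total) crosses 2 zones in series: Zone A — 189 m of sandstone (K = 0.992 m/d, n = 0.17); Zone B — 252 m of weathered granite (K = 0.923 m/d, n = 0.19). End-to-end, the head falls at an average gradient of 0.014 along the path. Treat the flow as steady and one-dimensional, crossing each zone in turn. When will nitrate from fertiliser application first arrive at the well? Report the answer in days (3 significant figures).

6010 days

Continuity: the same q passes through each zone, so ΔH = q·Σ(L_j/K_j) — the zones act as resistances in series.
Σ(L/K) = 189/0.992 + 252/0.923 = 190.5 + 273.0 = 463.5 d
K_eq = L_total / Σ(L/K) = 441 / 463.5 = 0.9514 m/d
q = K_eq · i = 0.9514 × 0.014 = 0.01332 m/d (same in every zone)
Zone A: v = q/n = 0.01332/0.17 = 0.07835 m/d → t_A = 189/0.07835 = 2412 d
Zone B: v = q/n = 0.01332/0.19 = 0.07010 m/d → t_B = 252/0.07010 = 3595 d
Total t = 2412 + 3595 = 6007 d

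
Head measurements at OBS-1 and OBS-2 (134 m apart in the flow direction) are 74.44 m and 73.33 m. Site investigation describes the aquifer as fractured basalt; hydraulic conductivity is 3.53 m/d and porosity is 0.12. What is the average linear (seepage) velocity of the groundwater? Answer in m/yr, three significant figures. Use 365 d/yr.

88.9 m/yr

Hydraulic gradient i = (74.44 − 73.33) / 134 = 1.11 / 134 = 0.008284
Darcy flux q = K·i = 3.53 × 0.008284 = 0.02924 m/d
Seepage velocity v = q / n = 0.02924 / 0.12 = 0.2437 m/d
   = 0.2437 × 365 = 88.9 m/yr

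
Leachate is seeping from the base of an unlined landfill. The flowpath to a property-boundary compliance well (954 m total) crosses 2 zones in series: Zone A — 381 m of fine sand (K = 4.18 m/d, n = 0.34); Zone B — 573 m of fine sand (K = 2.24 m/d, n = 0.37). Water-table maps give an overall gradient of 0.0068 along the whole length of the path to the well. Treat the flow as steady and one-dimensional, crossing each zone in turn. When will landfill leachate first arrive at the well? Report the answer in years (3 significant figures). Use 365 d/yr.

Steady 1-D flow in series ⇒ the Darcy flux q is identical in every zone and the zone head losses add (resistances L/K in series).
Σ(L/K) = 381/4.18 + 573/2.24 = 91.15 + 255.8 = 347.0 d
K_eq = L_total / Σ(L/K) = 954 / 347.0 = 2.750 m/d
q = K_eq · i = 2.750 × 0.0068 = 0.01870 m/d (same in every zone)
Zone A: v = q/n = 0.01870/0.34 = 0.05499 m/d → t_A = 381/0.05499 = 6928 d
Zone B: v = q/n = 0.01870/0.37 = 0.05053 m/d → t_B = 573/0.05053 = 11340 d
Total t = 6928 + 11340 = 18270 d
   = 18270 / 365 = 50.0 yr

50.0 years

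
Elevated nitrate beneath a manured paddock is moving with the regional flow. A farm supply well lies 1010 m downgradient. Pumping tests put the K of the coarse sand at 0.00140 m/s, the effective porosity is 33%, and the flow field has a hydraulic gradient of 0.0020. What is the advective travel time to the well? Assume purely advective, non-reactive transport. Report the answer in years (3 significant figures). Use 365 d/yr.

K = 0.00140 m/s × 86400 s/d = 121.0 m/d
Darcy flux q = K·i = 121.0 × 0.0020 = 0.2419 m/d
Average linear velocity = 0.2419 / 0.33 = 0.7331 m/d
t = L / v = 1010 / 0.7331 = 1378 d
   = 1378 / 365 = 3.77 yr

3.77 years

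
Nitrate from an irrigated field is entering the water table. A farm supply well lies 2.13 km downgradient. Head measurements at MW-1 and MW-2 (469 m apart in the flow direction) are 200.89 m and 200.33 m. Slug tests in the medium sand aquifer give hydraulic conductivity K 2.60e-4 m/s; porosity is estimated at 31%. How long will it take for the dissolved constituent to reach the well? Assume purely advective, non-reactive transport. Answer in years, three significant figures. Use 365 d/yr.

67.4 years

Hydraulic gradient i = (200.89 − 200.33) / 469 = 0.56 / 469 = 0.001194
K = 2.60e-4 m/s × 86400 s/d = 22.46 m/d
q = Ki = 22.46 × 0.001194 = 0.02682 m/d
v = Ki/n = 22.46·0.001194/0.31 = 0.08652 m/d
L = 2.13 km = 2130 m
t = L / v = 2130 / 0.08652 = 24620 d
   = 24620 / 365 = 67.4 yr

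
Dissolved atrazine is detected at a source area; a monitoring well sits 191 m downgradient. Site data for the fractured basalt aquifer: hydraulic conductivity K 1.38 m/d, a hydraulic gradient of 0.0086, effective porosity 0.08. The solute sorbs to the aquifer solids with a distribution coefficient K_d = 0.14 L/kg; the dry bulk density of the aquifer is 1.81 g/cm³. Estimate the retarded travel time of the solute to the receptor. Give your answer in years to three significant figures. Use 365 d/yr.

Darcy flux q = K·i = 1.38 × 0.0086 = 0.01187 m/d
v_s = q/n_e = 0.01187/0.08 = 0.1483 m/d
Retardation R = 1 + ρ_b·K_d/n = 1 + 1.81×0.14/0.08 = 4.168
Contaminant velocity v_c = v/R = 0.1483/4.168 = 0.03560 m/d
t = L/v_c = 191/0.03560 = 5366 d
   = 5366/365 = 14.7 yr

14.7 years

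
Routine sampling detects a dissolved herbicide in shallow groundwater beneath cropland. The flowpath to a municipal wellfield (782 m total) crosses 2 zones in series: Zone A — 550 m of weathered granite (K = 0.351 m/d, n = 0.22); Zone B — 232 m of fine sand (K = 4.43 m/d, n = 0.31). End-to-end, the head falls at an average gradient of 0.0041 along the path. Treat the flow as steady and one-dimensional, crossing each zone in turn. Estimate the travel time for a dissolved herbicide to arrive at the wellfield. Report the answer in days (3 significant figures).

97400 days

For zones in series the flux q is common to all zones; the equivalent conductivity is the harmonic (thickness-weighted) mean, K_eq = L_total / Σ(L_j/K_j).
Σ(L/K) = 550/0.351 + 232/4.43 = 1567 + 52.37 = 1619 d
K_eq = L_total / Σ(L/K) = 782 / 1619 = 0.4829 m/d
q = K_eq · i = 0.4829 × 0.0041 = 0.001980 m/d (same in every zone)
Zone A: v = q/n = 0.001980/0.22 = 0.009000 m/d → t_A = 550/0.009000 = 61110 d
Zone B: v = q/n = 0.001980/0.31 = 0.006387 m/d → t_B = 232/0.006387 = 36320 d
Total t = 61110 + 36320 = 97440 d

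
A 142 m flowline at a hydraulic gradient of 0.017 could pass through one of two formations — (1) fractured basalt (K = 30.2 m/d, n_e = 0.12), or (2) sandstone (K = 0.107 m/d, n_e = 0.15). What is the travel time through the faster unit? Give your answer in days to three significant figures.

Unit 1 (fractured basalt): v = 30.2×0.017/0.12 = 4.278 m/d, t = 142/4.278 = 33.19 d
Unit 2 (sandstone): v = 0.107×0.017/0.15 = 0.01213 m/d, t = 142/0.01213 = 11710 d
Faster unit: t = 33.2 d

33.2 days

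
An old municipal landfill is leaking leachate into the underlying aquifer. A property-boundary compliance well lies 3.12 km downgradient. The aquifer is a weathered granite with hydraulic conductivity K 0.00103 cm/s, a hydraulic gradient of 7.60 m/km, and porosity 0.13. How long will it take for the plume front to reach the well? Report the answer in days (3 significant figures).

60000 days

K = 0.00103 cm/s × 864 = 0.8899 m/d
Specific discharge q = 0.8899 × 0.0076 = 0.006763 m/d
v = Ki/n = 0.8899·0.0076/0.13 = 0.05203 m/d
L = 3.12 km = 3120 m
t = L / v = 3120 / 0.05203 = 59970 d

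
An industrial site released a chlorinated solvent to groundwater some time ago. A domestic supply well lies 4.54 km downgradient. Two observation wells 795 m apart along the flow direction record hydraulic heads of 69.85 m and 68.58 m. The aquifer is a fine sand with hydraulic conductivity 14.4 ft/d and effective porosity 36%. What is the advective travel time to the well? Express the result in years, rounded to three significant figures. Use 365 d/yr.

Hydraulic gradient i = (69.85 − 68.58) / 795 = 1.27 / 795 = 0.001597
K = 14.4 ft/d × 0.3048 = 4.389 m/d
q = Ki = 4.389 × 0.001597 = 0.007012 m/d
v = Ki/n = 4.389·0.001597/0.36 = 0.01948 m/d
L = 4.54 km = 4540 m
t = L / v = 4540 / 0.01948 = 233100 d
   = 233100 / 365 = 639 yr

639 years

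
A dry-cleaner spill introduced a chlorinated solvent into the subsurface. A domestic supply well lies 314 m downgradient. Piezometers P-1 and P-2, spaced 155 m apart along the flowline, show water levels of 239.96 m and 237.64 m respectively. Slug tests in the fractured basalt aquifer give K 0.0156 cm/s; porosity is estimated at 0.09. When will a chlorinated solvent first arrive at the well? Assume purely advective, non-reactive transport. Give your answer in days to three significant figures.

Hydraulic gradient i = (239.96 − 237.64) / 155 = 2.32 / 155 = 0.01497
K = 0.0156 cm/s × 864 = 13.48 m/d
Darcy flux q = K·i = 13.48 × 0.01497 = 0.2017 m/d
v = Ki/n = 13.48·0.01497/0.09 = 2.242 m/d
t = L / v = 314 / 2.242 = 140.1 d

140 days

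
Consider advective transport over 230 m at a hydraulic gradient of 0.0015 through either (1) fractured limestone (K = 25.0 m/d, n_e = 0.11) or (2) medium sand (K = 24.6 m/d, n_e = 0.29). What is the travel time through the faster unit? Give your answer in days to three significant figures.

Unit 1 (fractured limestone): v = 25.0×0.0015/0.11 = 0.3409 m/d, t = 230/0.3409 = 674.7 d
Unit 2 (medium sand): v = 24.6×0.0015/0.29 = 0.1272 m/d, t = 230/0.1272 = 1808 d
Faster unit: t = 675 d

675 days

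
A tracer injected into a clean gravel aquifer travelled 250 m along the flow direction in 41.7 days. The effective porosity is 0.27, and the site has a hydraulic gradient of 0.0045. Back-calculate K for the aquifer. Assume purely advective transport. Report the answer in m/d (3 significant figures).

360 m/d

v = L / t = 250 / 41.7 = 5.995 m/d
K = v · n / i = 5.995 × 0.27 / 0.0045 = 360 m/d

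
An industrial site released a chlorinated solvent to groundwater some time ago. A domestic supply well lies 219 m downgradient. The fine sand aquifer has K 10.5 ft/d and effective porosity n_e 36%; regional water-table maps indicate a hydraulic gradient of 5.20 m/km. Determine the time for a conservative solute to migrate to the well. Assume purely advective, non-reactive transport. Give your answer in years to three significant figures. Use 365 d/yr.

K = 10.5 ft/d × 0.3048 = 3.200 m/d
Specific discharge q = 3.200 × 0.0052 = 0.01664 m/d
Seepage velocity v = q / n = 0.01664 / 0.36 = 0.04623 m/d
t = L / v = 219 / 0.04623 = 4737 d
   = 4737 / 365 = 13.0 yr

13.0 years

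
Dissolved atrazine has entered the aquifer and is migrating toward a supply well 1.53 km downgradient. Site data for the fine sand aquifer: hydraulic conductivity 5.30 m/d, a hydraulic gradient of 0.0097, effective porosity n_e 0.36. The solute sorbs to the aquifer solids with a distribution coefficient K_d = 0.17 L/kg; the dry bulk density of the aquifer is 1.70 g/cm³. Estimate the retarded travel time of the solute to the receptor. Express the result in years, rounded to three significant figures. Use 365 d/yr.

q = Ki = 5.30 × 0.0097 = 0.05141 m/d
Seepage velocity v = q / n = 0.05141 / 0.36 = 0.1428 m/d
Retardation R = 1 + ρ_b·K_d/n = 1 + 1.70×0.17/0.36 = 1.803
Contaminant velocity v_c = v/R = 0.1428/1.803 = 0.07921 m/d
L = 1.53 km = 1530 m
t = L/v_c = 1530/0.07921 = 19310 d
   = 19310/365 = 52.9 yr

52.9 years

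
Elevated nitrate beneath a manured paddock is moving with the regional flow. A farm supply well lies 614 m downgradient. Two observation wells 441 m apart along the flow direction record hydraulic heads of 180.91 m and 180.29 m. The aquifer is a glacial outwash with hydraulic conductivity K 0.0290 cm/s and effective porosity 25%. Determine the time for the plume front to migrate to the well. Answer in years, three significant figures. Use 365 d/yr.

Hydraulic gradient i = (180.91 − 180.29) / 441 = 0.62 / 441 = 0.001406
K = 0.0290 cm/s × 864 = 25.06 m/d
Darcy flux q = K·i = 25.06 × 0.001406 = 0.03523 m/d
v_s = q/n_e = 0.03523/0.25 = 0.1409 m/d
t = L / v = 614 / 0.1409 = 4358 d
   = 4358 / 365 = 11.9 yr

11.9 years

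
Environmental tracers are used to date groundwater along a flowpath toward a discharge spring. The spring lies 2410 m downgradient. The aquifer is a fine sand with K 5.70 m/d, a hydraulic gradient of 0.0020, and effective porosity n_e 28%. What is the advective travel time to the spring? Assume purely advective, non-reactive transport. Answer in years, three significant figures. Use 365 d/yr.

Darcy flux q = K·i = 5.70 × 0.0020 = 0.01140 m/d
Seepage velocity v = q / n = 0.01140 / 0.28 = 0.04071 m/d
t = L / v = 2410 / 0.04071 = 59190 d
   = 59190 / 365 = 162 yr

162 years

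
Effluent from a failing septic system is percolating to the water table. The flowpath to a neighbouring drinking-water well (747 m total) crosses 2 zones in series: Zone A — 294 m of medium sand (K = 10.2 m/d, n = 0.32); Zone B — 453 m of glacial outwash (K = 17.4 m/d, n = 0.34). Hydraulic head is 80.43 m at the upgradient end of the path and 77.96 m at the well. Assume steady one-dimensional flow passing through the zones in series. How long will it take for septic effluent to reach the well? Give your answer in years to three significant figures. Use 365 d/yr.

Total head drop ΔH = 80.43 − 77.96 = 2.47 m
Continuity: the same q passes through each zone, so ΔH = q·Σ(L_j/K_j) — the zones act as resistances in series.
Σ(L/K) = 294/10.2 + 453/17.4 = 28.82 + 26.03 = 54.86 d
q = ΔH / Σ(L/K) = 2.47 / 54.86 = 0.04503 m/d (same in every zone)
Zone A: v = q/n = 0.04503/0.32 = 0.1407 m/d → t_A = 294/0.1407 = 2089 d
Zone B: v = q/n = 0.04503/0.34 = 0.1324 m/d → t_B = 453/0.1324 = 3421 d
Total t = 2089 + 3421 = 5510 d
   = 5510 / 365 = 15.1 yr

15.1 years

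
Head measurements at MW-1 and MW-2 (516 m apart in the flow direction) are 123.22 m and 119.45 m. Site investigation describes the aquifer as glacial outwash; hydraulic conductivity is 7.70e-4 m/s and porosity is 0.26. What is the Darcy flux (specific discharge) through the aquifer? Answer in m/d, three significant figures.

0.486 m/d

Hydraulic gradient i = (123.22 − 119.45) / 516 = 3.77 / 516 = 0.007306
K = 7.70e-4 m/s × 86400 s/d = 66.53 m/d
Specific discharge q = 66.53 × 0.007306 = 0.4861 m/d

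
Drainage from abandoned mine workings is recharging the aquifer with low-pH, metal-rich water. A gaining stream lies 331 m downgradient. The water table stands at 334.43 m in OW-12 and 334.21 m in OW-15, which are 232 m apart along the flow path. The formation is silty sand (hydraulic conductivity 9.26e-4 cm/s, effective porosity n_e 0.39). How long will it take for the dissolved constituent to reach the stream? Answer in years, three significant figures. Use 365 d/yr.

466 years

Hydraulic gradient i = (334.43 − 334.21) / 232 = 0.22 / 232 = 9.483e-4
K = 9.26e-4 cm/s × 864 = 0.8001 m/d
q = Ki = 0.8001 × 9.483e-4 = 7.587e-4 m/d
Seepage velocity v = q / n = 7.587e-4 / 0.39 = 0.001945 m/d
t = L / v = 331 / 0.001945 = 170200 d
   = 170200 / 365 = 466 yr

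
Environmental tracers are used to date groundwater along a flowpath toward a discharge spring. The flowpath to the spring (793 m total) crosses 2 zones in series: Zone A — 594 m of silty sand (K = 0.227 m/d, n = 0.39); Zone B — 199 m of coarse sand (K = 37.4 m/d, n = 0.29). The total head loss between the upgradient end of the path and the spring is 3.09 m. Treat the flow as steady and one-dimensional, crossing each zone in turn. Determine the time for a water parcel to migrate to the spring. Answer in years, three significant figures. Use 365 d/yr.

673 years

Continuity: the same q passes through each zone, so ΔH = q·Σ(L_j/K_j) — the zones act as resistances in series.
Σ(L/K) = 594/0.227 + 199/37.4 = 2617 + 5.321 = 2622 d
q = ΔH / Σ(L/K) = 3.09 / 2622 = 0.001178 m/d (same in every zone)
Zone A: v = q/n = 0.001178/0.39 = 0.003022 m/d → t_A = 594/0.003022 = 196600 d
Zone B: v = q/n = 0.001178/0.29 = 0.004064 m/d → t_B = 199/0.004064 = 48970 d
Total t = 196600 + 48970 = 245500 d
   = 245500 / 365 = 673 yr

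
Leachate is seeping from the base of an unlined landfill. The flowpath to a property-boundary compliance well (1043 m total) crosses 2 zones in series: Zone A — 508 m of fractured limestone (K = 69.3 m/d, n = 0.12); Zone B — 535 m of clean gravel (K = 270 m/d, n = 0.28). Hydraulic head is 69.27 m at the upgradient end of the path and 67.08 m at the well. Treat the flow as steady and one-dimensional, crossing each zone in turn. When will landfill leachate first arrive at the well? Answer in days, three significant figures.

896 days

Total head drop ΔH = 69.27 − 67.08 = 2.19 m
Continuity: the same q passes through each zone, so ΔH = q·Σ(L_j/K_j) — the zones act as resistances in series.
Σ(L/K) = 508/69.3 + 535/270 = 7.330 + 1.981 = 9.312 d
q = ΔH / Σ(L/K) = 2.19 / 9.312 = 0.2352 m/d (same in every zone)
Zone A: v = q/n = 0.2352/0.12 = 1.960 m/d → t_A = 508/1.960 = 259.2 d
Zone B: v = q/n = 0.2352/0.28 = 0.8399 m/d → t_B = 535/0.8399 = 637.0 d
Total t = 259.2 + 637.0 = 896.2 d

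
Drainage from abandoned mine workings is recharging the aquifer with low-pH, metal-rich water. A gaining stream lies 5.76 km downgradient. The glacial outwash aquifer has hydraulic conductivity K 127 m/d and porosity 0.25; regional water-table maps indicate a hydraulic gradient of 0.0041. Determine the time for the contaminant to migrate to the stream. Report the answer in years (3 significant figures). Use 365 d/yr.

Specific discharge q = 127 × 0.0041 = 0.5207 m/d
v_s = q/n_e = 0.5207/0.25 = 2.083 m/d
L = 5.76 km = 5760 m
t = L / v = 5760 / 2.083 = 2766 d
   = 2766 / 365 = 7.58 yr

7.58 years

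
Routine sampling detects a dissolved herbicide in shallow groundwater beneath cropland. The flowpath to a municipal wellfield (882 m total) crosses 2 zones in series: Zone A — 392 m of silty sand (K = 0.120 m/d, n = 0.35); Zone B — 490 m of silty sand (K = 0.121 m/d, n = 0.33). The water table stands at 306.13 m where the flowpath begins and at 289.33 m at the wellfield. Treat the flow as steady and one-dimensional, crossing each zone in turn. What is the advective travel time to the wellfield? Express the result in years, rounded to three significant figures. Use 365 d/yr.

Total head drop ΔH = 306.13 − 289.33 = 16.80 m
Steady 1-D flow in series ⇒ the Darcy flux q is identical in every zone and the zone head losses add (resistances L/K in series).
Σ(L/K) = 392/0.120 + 490/0.121 = 3267 + 4050 = 7316 d
q = ΔH / Σ(L/K) = 16.80 / 7316 = 0.002296 m/d (same in every zone)
Zone A: v = q/n = 0.002296/0.35 = 0.006561 m/d → t_A = 392/0.006561 = 59750 d
Zone B: v = q/n = 0.002296/0.33 = 0.006958 m/d → t_B = 490/0.006958 = 70420 d
Total t = 59750 + 70420 = 130200 d
   = 130200 / 365 = 357 yr

357 years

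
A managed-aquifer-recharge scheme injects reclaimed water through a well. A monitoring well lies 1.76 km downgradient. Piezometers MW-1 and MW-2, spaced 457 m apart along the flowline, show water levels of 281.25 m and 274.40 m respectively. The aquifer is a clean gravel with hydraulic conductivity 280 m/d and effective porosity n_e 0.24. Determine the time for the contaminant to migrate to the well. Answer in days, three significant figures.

101 days

Hydraulic gradient i = (281.25 − 274.40) / 457 = 6.85 / 457 = 0.01499
q = Ki = 280 × 0.01499 = 4.197 m/d
Average linear velocity = 4.197 / 0.24 = 17.49 m/d
L = 1.76 km = 1760 m
t = L / v = 1760 / 17.49 = 100.6 d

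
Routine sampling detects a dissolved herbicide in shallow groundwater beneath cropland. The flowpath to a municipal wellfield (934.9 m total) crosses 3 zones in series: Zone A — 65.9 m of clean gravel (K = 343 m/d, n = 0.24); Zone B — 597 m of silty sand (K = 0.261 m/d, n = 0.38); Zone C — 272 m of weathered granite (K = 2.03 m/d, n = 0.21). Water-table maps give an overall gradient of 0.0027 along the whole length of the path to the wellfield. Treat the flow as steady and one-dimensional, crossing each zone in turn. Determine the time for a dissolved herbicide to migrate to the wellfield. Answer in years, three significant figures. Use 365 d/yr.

For zones in series the flux q is common to all zones; the equivalent conductivity is the harmonic (thickness-weighted) mean, K_eq = L_total / Σ(L_j/K_j).
Σ(L/K) = 65.9/343 + 597/0.261 + 272/2.03 = 0.1921 + 2287 + 134.0 = 2422 d
K_eq = L_total / Σ(L/K) = 934.9 / 2422 = 0.3861 m/d
q = K_eq · i = 0.3861 × 0.0027 = 0.001042 m/d (same in every zone)
Zone A: v = q/n = 0.001042/0.24 = 0.004343 m/d → t_A = 65.9/0.004343 = 15170 d
Zone B: v = q/n = 0.001042/0.38 = 0.002743 m/d → t_B = 597/0.002743 = 217600 d
Zone C: v = q/n = 0.001042/0.21 = 0.004964 m/d → t_C = 272/0.004964 = 54800 d
Total t = 15170 + 217600 + 54800 = 287600 d
   = 287600 / 365 = 788 yr

788 years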